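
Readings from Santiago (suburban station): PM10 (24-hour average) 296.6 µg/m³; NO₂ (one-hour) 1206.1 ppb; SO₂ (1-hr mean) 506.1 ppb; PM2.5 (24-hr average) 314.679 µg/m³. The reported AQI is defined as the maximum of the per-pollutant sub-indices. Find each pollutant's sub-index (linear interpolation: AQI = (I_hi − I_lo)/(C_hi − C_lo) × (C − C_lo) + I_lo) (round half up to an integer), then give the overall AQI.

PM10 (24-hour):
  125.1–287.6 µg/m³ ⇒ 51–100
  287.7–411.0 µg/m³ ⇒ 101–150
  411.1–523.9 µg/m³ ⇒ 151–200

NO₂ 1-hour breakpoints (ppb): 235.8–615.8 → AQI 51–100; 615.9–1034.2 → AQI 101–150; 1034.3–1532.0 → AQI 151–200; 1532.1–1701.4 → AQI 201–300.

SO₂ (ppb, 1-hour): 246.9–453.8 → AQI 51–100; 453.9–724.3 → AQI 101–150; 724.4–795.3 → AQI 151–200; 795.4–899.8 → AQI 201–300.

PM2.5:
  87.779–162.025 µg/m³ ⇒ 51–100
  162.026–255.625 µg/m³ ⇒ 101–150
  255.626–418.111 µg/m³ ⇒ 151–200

PM10: 296.6 ∈ [287.7, 411.0] ↔ index [101, 150].
101 + (296.6−287.7)·(150−101)/(411.0−287.7) = 101 + 8.9·49/123.3 ≈ 104.54, so AQI = 105.
NO₂: row 1034.3–1532.0 (AQI 151–200). (200−151)·(1206.1−1034.3)/(1532.0−1034.3) + 151 = 49·171.8/497.7 + 151 ≈ 167.91 → 168.
SO₂: 506.1 ∈ [453.9, 724.3] ↔ index [101, 150].
101 + (506.1−453.9)·(150−101)/(724.3−453.9) = 101 + 52.2·49/270.4 ≈ 110.46, so AQI = 110.
PM2.5: 314.679 ∈ [255.626, 418.111] ↔ index [151, 200].
151 + (314.679−255.626)·(200−151)/(418.111−255.626) = 151 + 59.053·49/162.485 ≈ 168.81, so AQI = 169.
Sub-indices: PM10→105, NO₂→168, SO₂→110, PM2.5→169. Overall AQI = max = 169; dominant pollutant is PM2.5.
AQI 169: Unhealthy.

169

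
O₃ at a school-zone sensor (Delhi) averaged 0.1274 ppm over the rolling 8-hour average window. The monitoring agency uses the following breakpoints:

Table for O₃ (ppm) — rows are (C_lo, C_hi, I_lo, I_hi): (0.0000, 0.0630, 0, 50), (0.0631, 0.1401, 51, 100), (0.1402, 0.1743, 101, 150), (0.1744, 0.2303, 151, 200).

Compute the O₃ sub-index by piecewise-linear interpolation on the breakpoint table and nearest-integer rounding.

92

O₃: 0.1274 ∈ [0.0631, 0.1401] ↔ index [51, 100].
51 + (0.1274−0.0631)·(100−51)/(0.1401−0.0631) = 51 + 0.0643·49/0.0770 ≈ 91.92, so AQI = 92.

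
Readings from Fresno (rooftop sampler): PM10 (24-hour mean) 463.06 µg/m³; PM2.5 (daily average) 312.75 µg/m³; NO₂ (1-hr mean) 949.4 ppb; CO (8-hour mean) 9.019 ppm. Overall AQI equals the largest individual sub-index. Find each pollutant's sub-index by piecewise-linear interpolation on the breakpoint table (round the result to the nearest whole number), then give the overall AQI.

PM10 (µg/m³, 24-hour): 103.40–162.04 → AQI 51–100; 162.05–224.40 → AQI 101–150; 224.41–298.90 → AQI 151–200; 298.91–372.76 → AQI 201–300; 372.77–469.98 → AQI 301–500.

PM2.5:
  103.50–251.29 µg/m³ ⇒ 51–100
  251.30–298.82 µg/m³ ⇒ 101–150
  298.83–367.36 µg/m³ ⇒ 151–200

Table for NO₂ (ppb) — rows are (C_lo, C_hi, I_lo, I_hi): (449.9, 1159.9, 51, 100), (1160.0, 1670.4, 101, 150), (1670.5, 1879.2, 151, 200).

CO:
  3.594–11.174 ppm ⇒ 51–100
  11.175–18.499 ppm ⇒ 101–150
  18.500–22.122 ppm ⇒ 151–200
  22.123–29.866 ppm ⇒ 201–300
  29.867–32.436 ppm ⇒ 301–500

486

PM10: 463.06 lies in 372.77–469.98, so I_lo=301, I_hi=500, C_lo=372.77, C_hi=469.98.
(500−301)/(469.98−372.77) × (463.06−372.77) + 301 = 199/97.21 × 90.29 + 301 ≈ 485.83 → 486.
PM2.5: row 298.83–367.36 (AQI 151–200). (200−151)·(312.75−298.83)/(367.36−298.83) + 151 = 49·13.92/68.53 + 151 ≈ 160.95 → 161.
NO₂: row 449.9–1159.9 (AQI 51–100). (100−51)·(949.4−449.9)/(1159.9−449.9) + 51 = 49·499.5/710.0 + 51 ≈ 85.47 → 85.
CO 9.019: bracket 3.594–11.174 → index 51–100; slope 49/7.580, offset 5.425.
AQI = 51 + 49/7.580·5.425 ≈ 86.07 ⇒ 86.
Sub-indices: PM10→486, PM2.5→161, NO₂→85, CO→86. Overall AQI = max = 486; dominant pollutant is PM10.
AQI 486: Hazardous.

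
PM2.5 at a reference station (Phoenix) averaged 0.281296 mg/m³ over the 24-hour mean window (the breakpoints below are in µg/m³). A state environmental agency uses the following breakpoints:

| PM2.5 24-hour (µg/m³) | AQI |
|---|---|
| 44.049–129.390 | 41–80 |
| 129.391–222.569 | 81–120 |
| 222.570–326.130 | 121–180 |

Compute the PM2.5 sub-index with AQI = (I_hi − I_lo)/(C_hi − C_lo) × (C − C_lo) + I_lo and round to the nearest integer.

Convert: 0.281296 mg/m³ = 281.296 µg/m³.
PM2.5: 281.296 ∈ [222.570, 326.130] ↔ index [121, 180].
121 + (281.296−222.570)·(180−121)/(326.130−222.570) = 121 + 58.726·59/103.560 ≈ 154.46, so AQI = 154.

154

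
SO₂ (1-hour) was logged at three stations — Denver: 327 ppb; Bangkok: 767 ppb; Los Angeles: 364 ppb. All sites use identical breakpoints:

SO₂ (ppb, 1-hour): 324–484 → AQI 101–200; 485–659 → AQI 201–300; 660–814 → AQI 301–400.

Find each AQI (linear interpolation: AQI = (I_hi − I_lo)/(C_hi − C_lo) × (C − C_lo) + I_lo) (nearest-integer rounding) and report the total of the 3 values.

599

Denver: 327 ∈ [324, 484] ↔ index [101, 200].
101 + (327−324)·(200−101)/(484−324) = 101 + 3·99/160 ≈ 102.86, so AQI = 103.
Bangkok 767: bracket 660–814 → index 301–400; slope 99/154, offset 107.
AQI = 301 + 99/154·107 ≈ 369.79 ⇒ 370.
Los Angeles: row 324–484 (AQI 101–200). (200−101)·(364−324)/(484−324) + 101 = 99·40/160 + 101 ≈ 125.75 → 126.
AQIs: Denver=103, Bangkok=370, Los Angeles=126. Sum = 103 + 370 + 126 = 599.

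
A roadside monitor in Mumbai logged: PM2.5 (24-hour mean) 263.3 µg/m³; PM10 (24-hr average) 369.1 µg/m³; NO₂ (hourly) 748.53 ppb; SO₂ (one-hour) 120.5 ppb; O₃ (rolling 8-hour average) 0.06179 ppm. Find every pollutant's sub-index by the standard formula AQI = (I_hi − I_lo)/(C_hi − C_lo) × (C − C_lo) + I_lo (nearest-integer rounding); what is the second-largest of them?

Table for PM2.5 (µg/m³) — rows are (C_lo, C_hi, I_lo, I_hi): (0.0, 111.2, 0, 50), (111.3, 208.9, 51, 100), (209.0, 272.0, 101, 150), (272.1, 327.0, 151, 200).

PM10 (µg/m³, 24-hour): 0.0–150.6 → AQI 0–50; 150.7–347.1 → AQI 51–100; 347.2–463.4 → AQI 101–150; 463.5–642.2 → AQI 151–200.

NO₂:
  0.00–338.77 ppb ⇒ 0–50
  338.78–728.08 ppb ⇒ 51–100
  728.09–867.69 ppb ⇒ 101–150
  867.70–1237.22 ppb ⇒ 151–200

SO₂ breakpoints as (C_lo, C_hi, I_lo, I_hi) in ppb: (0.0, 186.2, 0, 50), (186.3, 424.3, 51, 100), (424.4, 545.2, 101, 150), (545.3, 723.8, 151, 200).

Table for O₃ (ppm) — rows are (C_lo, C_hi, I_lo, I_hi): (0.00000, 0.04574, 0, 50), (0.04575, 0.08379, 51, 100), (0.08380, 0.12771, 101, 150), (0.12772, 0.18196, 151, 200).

110

PM2.5 263.3: bracket 209.0–272.0 → index 101–150; slope 49/63.0, offset 54.3.
AQI = 101 + 49/63.0·54.3 ≈ 143.23 ⇒ 143.
PM10: 369.1 ∈ [347.2, 463.4] ↔ index [101, 150].
101 + (369.1−347.2)·(150−101)/(463.4−347.2) = 101 + 21.9·49/116.2 ≈ 110.23, so AQI = 110.
NO₂ 748.53: bracket 728.09–867.69 → index 101–150; slope 49/139.60, offset 20.44.
AQI = 101 + 49/139.60·20.44 ≈ 108.17 ⇒ 108.
SO₂: 120.5 lies in 0.0–186.2, so I_lo=0, I_hi=50, C_lo=0.0, C_hi=186.2.
(50−0)/(186.2−0.0) × (120.5−0.0) + 0 = 50/186.2 × 120.5 + 0 ≈ 32.36 → 32.
O₃: row 0.04575–0.08379 (AQI 51–100). (100−51)·(0.06179−0.04575)/(0.08379−0.04575) + 51 = 49·0.01604/0.03804 + 51 ≈ 71.66 → 72.
Sub-indices: PM2.5→143, PM10→110, NO₂→108, SO₂→32, O₃→72. Ranked high→low: 143, 110, 108, 72, 32. Second-highest sub-index = 110.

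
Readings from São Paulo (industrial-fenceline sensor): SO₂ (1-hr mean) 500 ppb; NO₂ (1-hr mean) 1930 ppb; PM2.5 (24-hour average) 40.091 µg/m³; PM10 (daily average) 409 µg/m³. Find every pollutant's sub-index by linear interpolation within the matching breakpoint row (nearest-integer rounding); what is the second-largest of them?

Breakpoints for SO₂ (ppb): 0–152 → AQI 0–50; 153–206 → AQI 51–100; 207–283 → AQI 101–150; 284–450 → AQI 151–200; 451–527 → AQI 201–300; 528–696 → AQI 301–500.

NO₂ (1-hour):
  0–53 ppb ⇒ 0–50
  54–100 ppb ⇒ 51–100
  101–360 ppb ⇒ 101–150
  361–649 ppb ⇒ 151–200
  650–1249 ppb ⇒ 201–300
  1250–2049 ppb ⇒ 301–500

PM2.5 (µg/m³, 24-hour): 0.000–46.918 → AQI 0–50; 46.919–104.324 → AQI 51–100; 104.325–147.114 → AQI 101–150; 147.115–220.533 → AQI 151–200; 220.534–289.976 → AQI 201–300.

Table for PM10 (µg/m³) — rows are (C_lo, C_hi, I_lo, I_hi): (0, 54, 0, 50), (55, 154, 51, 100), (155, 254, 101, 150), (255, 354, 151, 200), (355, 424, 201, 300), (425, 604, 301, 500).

278

SO₂ 500: bracket 451–527 → index 201–300; slope 99/76, offset 49.
AQI = 201 + 99/76·49 ≈ 264.83 ⇒ 265.
NO₂: 1930 lies in 1250–2049, so I_lo=301, I_hi=500, C_lo=1250, C_hi=2049.
(500−301)/(2049−1250) × (1930−1250) + 301 = 199/799 × 680 + 301 ≈ 470.36 → 470.
PM2.5: row 0.000–46.918 (AQI 0–50). (50−0)·(40.091−0.000)/(46.918−0.000) + 0 = 50·40.091/46.918 + 0 ≈ 42.72 → 43.
PM10: row 355–424 (AQI 201–300). (300−201)·(409−355)/(424−355) + 201 = 99·54/69 + 201 ≈ 278.48 → 278.
Sub-indices: SO₂→265, NO₂→470, PM2.5→43, PM10→278. Ranked high→low: 470, 278, 265, 43. Second-highest sub-index = 278.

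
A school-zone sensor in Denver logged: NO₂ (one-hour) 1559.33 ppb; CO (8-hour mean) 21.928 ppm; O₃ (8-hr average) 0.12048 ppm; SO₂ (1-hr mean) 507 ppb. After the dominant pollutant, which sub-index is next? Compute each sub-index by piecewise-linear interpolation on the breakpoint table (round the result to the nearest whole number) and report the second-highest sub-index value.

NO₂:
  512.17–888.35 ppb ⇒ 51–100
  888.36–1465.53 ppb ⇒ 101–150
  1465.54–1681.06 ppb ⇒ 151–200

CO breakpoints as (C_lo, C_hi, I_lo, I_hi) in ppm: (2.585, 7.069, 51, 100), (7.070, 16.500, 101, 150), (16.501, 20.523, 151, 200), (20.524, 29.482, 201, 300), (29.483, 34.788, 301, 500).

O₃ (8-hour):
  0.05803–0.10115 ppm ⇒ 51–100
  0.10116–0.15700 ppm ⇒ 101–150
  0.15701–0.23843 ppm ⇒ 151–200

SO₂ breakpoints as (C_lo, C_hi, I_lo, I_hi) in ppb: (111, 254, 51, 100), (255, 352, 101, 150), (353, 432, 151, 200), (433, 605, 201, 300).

217

NO₂: row 1465.54–1681.06 (AQI 151–200). (200−151)·(1559.33−1465.54)/(1681.06−1465.54) + 151 = 49·93.79/215.52 + 151 ≈ 172.32 → 172.
CO: 21.928 lies in 20.524–29.482, so I_lo=201, I_hi=300, C_lo=20.524, C_hi=29.482.
(300−201)/(29.482−20.524) × (21.928−20.524) + 201 = 99/8.958 × 1.404 + 201 ≈ 216.52 → 217.
O₃: 0.12048 lies in 0.10116–0.15700, so I_lo=101, I_hi=150, C_lo=0.10116, C_hi=0.15700.
(150−101)/(0.15700−0.10116) × (0.12048−0.10116) + 101 = 49/0.05584 × 0.01932 + 101 ≈ 117.95 → 118.
SO₂: 507 ∈ [433, 605] ↔ index [201, 300].
201 + (507−433)·(300−201)/(605−433) = 201 + 74·99/172 ≈ 243.59, so AQI = 244.
Sub-indices: NO₂→172, CO→217, O₃→118, SO₂→244. Ranked high→low: 244, 217, 172, 118. Second-highest sub-index = 217.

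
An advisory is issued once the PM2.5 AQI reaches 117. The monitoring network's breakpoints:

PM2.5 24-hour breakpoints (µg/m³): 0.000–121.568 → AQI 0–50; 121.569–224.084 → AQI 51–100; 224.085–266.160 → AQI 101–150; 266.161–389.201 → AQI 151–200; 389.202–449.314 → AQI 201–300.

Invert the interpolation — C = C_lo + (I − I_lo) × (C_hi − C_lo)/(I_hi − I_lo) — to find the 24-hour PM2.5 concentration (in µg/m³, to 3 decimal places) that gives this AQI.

AQI 117 lies in the 101–150 band, which corresponds to 224.085–266.160 µg/m³.
C = 224.085 + (117−101)×(266.160−224.085)/(150−101) = 224.085 + 16×42.075/49 ≈ 237.82378 µg/m³ → 237.824 µg/m³ to 3 dp.

237.824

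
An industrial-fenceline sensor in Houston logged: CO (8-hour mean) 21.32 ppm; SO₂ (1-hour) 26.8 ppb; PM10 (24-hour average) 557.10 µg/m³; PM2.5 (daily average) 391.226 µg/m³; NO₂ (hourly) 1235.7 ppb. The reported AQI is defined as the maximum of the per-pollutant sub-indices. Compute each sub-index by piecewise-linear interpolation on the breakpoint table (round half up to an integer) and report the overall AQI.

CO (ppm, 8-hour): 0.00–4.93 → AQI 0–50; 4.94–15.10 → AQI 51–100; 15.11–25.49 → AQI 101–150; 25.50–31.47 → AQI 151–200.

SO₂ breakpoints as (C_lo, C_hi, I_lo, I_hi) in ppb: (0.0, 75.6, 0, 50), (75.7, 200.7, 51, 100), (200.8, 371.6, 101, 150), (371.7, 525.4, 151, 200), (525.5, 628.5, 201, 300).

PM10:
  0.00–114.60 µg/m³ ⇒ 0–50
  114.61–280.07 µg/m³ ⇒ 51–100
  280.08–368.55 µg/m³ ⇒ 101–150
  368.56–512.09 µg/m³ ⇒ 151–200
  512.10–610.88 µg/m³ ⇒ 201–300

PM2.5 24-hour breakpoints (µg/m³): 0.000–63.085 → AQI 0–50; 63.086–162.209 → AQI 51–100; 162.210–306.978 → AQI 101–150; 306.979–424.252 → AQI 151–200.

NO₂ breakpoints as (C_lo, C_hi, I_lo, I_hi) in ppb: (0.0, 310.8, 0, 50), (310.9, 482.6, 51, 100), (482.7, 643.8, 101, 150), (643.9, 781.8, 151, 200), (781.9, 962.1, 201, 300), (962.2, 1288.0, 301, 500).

468

CO 21.32: bracket 15.11–25.49 → index 101–150; slope 49/10.38, offset 6.21.
AQI = 101 + 49/10.38·6.21 ≈ 130.32 ⇒ 130.
SO₂: row 0.0–75.6 (AQI 0–50). (50−0)·(26.8−0.0)/(75.6−0.0) + 0 = 50·26.8/75.6 + 0 ≈ 17.72 → 18.
PM10: 557.10 ∈ [512.10, 610.88] ↔ index [201, 300].
201 + (557.10−512.10)·(300−201)/(610.88−512.10) = 201 + 45.00·99/98.78 ≈ 246.10, so AQI = 246.
PM2.5: row 306.979–424.252 (AQI 151–200). (200−151)·(391.226−306.979)/(424.252−306.979) + 151 = 49·84.247/117.273 + 151 ≈ 186.20 → 186.
NO₂ 1235.7: bracket 962.2–1288.0 → index 301–500; slope 199/325.8, offset 273.5.
AQI = 301 + 199/325.8·273.5 ≈ 468.05 ⇒ 468.
Sub-indices: CO→130, SO₂→18, PM10→246, PM2.5→186, NO₂→468. Overall AQI = max = 468; dominant pollutant is NO₂.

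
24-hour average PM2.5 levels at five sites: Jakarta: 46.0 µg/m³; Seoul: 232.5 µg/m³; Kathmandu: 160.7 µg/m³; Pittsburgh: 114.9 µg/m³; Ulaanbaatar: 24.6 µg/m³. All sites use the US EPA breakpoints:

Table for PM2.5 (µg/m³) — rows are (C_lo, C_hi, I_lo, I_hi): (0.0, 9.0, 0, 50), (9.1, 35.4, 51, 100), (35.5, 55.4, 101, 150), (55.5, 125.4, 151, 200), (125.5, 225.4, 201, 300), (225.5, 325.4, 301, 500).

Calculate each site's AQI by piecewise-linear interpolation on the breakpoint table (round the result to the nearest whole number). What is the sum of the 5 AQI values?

Jakarta: 46.0 lies in 35.5–55.4, so I_lo=101, I_hi=150, C_lo=35.5, C_hi=55.4.
(150−101)/(55.4−35.5) × (46.0−35.5) + 101 = 49/19.9 × 10.5 + 101 ≈ 126.85 → 127.
Seoul: 232.5 ∈ [225.5, 325.4] ↔ index [301, 500].
301 + (232.5−225.5)·(500−301)/(325.4−225.5) = 301 + 7.0·199/99.9 ≈ 314.94, so AQI = 315.
Kathmandu 160.7: bracket 125.5–225.4 → index 201–300; slope 99/99.9, offset 35.2.
AQI = 201 + 99/99.9·35.2 ≈ 235.88 ⇒ 236.
Pittsburgh: row 55.5–125.4 (AQI 151–200). (200−151)·(114.9−55.5)/(125.4−55.5) + 151 = 49·59.4/69.9 + 151 ≈ 192.64 → 193.
Ulaanbaatar 24.6: bracket 9.1–35.4 → index 51–100; slope 49/26.3, offset 15.5.
AQI = 51 + 49/26.3·15.5 ≈ 79.88 ⇒ 80.
AQIs: Jakarta=127, Seoul=315, Kathmandu=236, Pittsburgh=193, Ulaanbaatar=80. Sum = 127 + 315 + 236 + 193 + 80 = 951.

951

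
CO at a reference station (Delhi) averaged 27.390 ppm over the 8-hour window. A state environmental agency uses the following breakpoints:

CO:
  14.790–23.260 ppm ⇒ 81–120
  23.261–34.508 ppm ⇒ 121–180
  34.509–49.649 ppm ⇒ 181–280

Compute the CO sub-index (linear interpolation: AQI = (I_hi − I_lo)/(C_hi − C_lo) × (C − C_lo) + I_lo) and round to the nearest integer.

CO: row 23.261–34.508 (AQI 121–180). (180−121)·(27.390−23.261)/(34.508−23.261) + 121 = 59·4.129/11.247 + 121 ≈ 142.66 → 143.

143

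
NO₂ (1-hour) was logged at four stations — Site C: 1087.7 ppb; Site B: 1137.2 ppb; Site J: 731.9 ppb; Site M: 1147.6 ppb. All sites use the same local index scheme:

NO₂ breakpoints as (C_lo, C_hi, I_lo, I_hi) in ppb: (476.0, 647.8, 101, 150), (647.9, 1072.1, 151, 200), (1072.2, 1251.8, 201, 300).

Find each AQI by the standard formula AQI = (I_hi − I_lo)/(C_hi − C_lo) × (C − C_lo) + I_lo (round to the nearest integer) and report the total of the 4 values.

Site C: row 1072.2–1251.8 (AQI 201–300). (300−201)·(1087.7−1072.2)/(1251.8−1072.2) + 201 = 99·15.5/179.6 + 201 ≈ 209.54 → 210.
Site B 1137.2: bracket 1072.2–1251.8 → index 201–300; slope 99/179.6, offset 65.0.
AQI = 201 + 99/179.6·65.0 ≈ 236.83 ⇒ 237.
Site J: 731.9 lies in 647.9–1072.1, so I_lo=151, I_hi=200, C_lo=647.9, C_hi=1072.1.
(200−151)/(1072.1−647.9) × (731.9−647.9) + 151 = 49/424.2 × 84.0 + 151 ≈ 160.70 → 161.
Site M: 1147.6 lies in 1072.2–1251.8, so I_lo=201, I_hi=300, C_lo=1072.2, C_hi=1251.8.
(300−201)/(1251.8−1072.2) × (1147.6−1072.2) + 201 = 99/179.6 × 75.4 + 201 ≈ 242.56 → 243.
AQIs: Site C=210, Site B=237, Site J=161, Site M=243. Sum = 210 + 237 + 161 + 243 = 851.

851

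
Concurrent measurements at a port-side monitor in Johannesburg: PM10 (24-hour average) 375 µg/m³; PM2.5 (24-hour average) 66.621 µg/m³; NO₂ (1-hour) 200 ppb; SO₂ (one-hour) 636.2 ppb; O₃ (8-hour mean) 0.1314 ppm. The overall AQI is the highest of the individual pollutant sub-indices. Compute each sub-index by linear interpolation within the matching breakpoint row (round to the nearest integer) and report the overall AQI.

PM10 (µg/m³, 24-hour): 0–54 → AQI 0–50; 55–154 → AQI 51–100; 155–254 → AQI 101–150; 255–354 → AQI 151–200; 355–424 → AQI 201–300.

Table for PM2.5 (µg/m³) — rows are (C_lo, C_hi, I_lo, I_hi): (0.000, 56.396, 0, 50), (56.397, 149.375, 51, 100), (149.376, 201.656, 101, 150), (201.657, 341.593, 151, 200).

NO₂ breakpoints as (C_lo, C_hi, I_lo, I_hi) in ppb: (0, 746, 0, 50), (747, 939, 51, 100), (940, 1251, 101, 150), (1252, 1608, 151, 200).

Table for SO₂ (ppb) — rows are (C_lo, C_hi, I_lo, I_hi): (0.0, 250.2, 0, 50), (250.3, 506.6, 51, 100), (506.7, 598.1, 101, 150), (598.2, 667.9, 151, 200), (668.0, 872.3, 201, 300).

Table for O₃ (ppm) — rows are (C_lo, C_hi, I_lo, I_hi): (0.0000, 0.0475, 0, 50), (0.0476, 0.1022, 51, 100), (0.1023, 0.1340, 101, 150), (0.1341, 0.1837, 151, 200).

230

PM10: row 355–424 (AQI 201–300). (300−201)·(375−355)/(424−355) + 201 = 99·20/69 + 201 ≈ 229.70 → 230.
PM2.5 66.621: bracket 56.397–149.375 → index 51–100; slope 49/92.978, offset 10.224.
AQI = 51 + 49/92.978·10.224 ≈ 56.39 ⇒ 56.
NO₂: 200 lies in 0–746, so I_lo=0, I_hi=50, C_lo=0, C_hi=746.
(50−0)/(746−0) × (200−0) + 0 = 50/746 × 200 + 0 ≈ 13.40 → 13.
SO₂ 636.2: bracket 598.2–667.9 → index 151–200; slope 49/69.7, offset 38.0.
AQI = 151 + 49/69.7·38.0 ≈ 177.71 ⇒ 178.
O₃: 0.1314 ∈ [0.1023, 0.1340] ↔ index [101, 150].
101 + (0.1314−0.1023)·(150−101)/(0.1340−0.1023) = 101 + 0.0291·49/0.0317 ≈ 145.98, so AQI = 146.
Sub-indices: PM10→230, PM2.5→56, NO₂→13, SO₂→178, O₃→146. Overall AQI = max = 230; dominant pollutant is PM10.
AQI 230: Very Unhealthy.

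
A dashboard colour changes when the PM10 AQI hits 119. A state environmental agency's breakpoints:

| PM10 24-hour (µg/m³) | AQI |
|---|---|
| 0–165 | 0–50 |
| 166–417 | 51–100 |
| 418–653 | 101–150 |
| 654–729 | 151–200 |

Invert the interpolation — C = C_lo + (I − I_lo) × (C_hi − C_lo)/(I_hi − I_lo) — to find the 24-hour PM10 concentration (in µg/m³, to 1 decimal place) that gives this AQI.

504.3

AQI 119 lies in the 101–150 band, which corresponds to 418–653 µg/m³.
C = 418 + (119−101)×(653−418)/(150−101) = 418 + 18×235/49 ≈ 504.327 µg/m³ → 504.3 µg/m³ to 1 dp.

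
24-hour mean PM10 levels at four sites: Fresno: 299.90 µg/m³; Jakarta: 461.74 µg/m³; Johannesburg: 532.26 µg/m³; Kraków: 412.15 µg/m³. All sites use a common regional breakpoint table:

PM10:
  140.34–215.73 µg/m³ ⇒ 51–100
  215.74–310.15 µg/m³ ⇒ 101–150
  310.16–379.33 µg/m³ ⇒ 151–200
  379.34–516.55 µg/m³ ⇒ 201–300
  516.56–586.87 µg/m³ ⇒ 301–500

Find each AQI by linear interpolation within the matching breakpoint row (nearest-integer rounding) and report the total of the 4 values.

975

Fresno: 299.90 ∈ [215.74, 310.15] ↔ index [101, 150].
101 + (299.90−215.74)·(150−101)/(310.15−215.74) = 101 + 84.16·49/94.41 ≈ 144.68, so AQI = 145.
Jakarta 461.74: bracket 379.34–516.55 → index 201–300; slope 99/137.21, offset 82.40.
AQI = 201 + 99/137.21·82.40 ≈ 260.45 ⇒ 260.
Johannesburg: row 516.56–586.87 (AQI 301–500). (500−301)·(532.26−516.56)/(586.87−516.56) + 301 = 199·15.70/70.31 + 301 ≈ 345.44 → 345.
Kraków: 412.15 lies in 379.34–516.55, so I_lo=201, I_hi=300, C_lo=379.34, C_hi=516.55.
(300−201)/(516.55−379.34) × (412.15−379.34) + 201 = 99/137.21 × 32.81 + 201 ≈ 224.67 → 225.
AQIs: Fresno=145, Jakarta=260, Johannesburg=345, Kraków=225. Sum = 145 + 260 + 345 + 225 = 975.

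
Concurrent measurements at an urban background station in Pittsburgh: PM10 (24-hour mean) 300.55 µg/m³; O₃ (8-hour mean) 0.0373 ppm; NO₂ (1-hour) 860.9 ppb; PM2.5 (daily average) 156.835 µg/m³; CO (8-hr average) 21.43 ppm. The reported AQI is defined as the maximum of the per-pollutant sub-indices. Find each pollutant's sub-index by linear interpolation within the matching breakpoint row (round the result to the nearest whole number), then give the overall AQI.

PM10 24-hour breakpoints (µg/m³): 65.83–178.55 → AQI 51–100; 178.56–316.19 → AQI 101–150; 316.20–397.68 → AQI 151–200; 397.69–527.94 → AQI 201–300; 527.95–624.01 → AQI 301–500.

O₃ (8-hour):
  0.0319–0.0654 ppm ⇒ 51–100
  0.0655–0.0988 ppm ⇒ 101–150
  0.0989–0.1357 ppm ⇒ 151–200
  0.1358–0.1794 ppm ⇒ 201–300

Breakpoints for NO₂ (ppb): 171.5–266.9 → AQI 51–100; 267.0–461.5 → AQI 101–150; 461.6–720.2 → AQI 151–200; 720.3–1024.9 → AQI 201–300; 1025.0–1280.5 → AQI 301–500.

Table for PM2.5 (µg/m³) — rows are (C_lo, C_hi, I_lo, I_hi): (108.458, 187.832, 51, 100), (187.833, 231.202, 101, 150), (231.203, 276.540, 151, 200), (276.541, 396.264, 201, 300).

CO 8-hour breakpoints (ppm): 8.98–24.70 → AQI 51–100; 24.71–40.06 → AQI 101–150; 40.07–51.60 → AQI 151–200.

PM10 300.55: bracket 178.56–316.19 → index 101–150; slope 49/137.63, offset 121.99.
AQI = 101 + 49/137.63·121.99 ≈ 144.43 ⇒ 144.
O₃ 0.0373: bracket 0.0319–0.0654 → index 51–100; slope 49/0.0335, offset 0.0054.
AQI = 51 + 49/0.0335·0.0054 ≈ 58.90 ⇒ 59.
NO₂ 860.9: bracket 720.3–1024.9 → index 201–300; slope 99/304.6, offset 140.6.
AQI = 201 + 99/304.6·140.6 ≈ 246.70 ⇒ 247.
PM2.5: 156.835 lies in 108.458–187.832, so I_lo=51, I_hi=100, C_lo=108.458, C_hi=187.832.
(100−51)/(187.832−108.458) × (156.835−108.458) + 51 = 49/79.374 × 48.377 + 51 ≈ 80.86 → 81.
CO: row 8.98–24.70 (AQI 51–100). (100−51)·(21.43−8.98)/(24.70−8.98) + 51 = 49·12.45/15.72 + 51 ≈ 89.81 → 90.
Sub-indices: PM10→144, O₃→59, NO₂→247, PM2.5→81, CO→90. Overall AQI = max = 247; dominant pollutant is NO₂.

247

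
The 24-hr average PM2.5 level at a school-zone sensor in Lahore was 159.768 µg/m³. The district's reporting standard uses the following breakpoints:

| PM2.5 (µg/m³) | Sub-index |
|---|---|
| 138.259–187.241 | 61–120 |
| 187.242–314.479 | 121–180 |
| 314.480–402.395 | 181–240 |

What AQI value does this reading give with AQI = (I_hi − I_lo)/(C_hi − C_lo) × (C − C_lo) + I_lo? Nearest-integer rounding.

87

PM2.5: 159.768 ∈ [138.259, 187.241] ↔ index [61, 120].
61 + (159.768−138.259)·(120−61)/(187.241−138.259) = 61 + 21.509·59/48.982 ≈ 86.91, so AQI = 87.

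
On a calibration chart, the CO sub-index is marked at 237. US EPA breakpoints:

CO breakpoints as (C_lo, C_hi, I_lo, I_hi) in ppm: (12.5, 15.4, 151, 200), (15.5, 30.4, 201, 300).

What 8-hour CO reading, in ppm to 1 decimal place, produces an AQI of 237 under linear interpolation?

20.9

AQI 237 lies in the 201–300 band, which corresponds to 15.5–30.4 ppm.
C = 15.5 + (237−201)×(30.4−15.5)/(300−201) = 15.5 + 36×14.9/99 ≈ 20.918 ppm → 20.9 ppm to 1 dp.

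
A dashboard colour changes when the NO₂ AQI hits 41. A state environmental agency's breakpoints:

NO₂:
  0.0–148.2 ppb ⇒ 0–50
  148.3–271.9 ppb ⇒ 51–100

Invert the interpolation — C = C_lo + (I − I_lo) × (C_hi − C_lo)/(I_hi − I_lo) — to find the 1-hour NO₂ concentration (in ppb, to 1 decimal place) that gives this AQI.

121.5

AQI 41 lies in the 0–50 band, which corresponds to 0.0–148.2 ppb.
C = 0.0 + (41−0)×(148.2−0.0)/(50−0) = 0.0 + 41×148.2/50 ≈ 121.524 ppb → 121.5 ppb to 1 dp.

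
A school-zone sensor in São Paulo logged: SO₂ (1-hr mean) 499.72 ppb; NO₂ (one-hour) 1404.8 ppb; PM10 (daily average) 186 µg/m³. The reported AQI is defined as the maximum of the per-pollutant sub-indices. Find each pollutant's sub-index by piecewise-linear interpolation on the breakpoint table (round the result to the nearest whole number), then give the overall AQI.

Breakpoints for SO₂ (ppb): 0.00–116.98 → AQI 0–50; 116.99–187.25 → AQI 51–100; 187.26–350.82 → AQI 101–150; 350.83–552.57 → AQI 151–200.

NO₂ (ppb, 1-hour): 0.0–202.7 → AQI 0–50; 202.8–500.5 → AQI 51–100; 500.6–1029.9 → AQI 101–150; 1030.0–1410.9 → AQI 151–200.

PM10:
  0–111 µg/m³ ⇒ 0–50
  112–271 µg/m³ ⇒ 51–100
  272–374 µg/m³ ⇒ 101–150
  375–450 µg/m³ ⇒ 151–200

199

SO₂: 499.72 lies in 350.83–552.57, so I_lo=151, I_hi=200, C_lo=350.83, C_hi=552.57.
(200−151)/(552.57−350.83) × (499.72−350.83) + 151 = 49/201.74 × 148.89 + 151 ≈ 187.16 → 187.
NO₂ 1404.8: bracket 1030.0–1410.9 → index 151–200; slope 49/380.9, offset 374.8.
AQI = 151 + 49/380.9·374.8 ≈ 199.22 ⇒ 199.
PM10 186: bracket 112–271 → index 51–100; slope 49/159, offset 74.
AQI = 51 + 49/159·74 ≈ 73.81 ⇒ 74.
Sub-indices: SO₂→187, NO₂→199, PM10→74. Overall AQI = max = 199; dominant pollutant is NO₂.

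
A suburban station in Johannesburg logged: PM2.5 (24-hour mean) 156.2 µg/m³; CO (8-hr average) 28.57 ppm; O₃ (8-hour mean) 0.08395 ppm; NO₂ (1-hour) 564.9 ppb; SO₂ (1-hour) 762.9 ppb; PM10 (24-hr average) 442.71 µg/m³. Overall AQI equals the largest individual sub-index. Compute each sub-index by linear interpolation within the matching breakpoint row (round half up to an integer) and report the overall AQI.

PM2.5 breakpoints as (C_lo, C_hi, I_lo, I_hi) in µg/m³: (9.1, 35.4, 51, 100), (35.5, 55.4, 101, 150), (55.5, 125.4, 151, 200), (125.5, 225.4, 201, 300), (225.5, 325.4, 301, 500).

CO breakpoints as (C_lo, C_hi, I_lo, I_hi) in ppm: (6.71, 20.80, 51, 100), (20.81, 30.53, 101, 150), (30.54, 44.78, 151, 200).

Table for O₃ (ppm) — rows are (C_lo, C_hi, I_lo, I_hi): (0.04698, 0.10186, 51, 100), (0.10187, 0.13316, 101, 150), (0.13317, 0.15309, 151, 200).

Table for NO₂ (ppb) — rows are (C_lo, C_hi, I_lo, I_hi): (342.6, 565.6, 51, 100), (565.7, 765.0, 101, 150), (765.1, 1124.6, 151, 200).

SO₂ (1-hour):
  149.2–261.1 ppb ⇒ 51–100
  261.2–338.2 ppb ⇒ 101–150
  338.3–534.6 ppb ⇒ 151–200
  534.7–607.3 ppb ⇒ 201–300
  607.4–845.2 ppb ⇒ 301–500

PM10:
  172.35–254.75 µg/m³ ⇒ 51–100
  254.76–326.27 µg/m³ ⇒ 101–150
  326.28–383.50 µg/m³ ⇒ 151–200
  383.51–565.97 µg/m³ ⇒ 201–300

431

PM2.5: 156.2 lies in 125.5–225.4, so I_lo=201, I_hi=300, C_lo=125.5, C_hi=225.4.
(300−201)/(225.4−125.5) × (156.2−125.5) + 201 = 99/99.9 × 30.7 + 201 ≈ 231.42 → 231.
CO: 28.57 ∈ [20.81, 30.53] ↔ index [101, 150].
101 + (28.57−20.81)·(150−101)/(30.53−20.81) = 101 + 7.76·49/9.72 ≈ 140.12, so AQI = 140.
O₃ 0.08395: bracket 0.04698–0.10186 → index 51–100; slope 49/0.05488, offset 0.03697.
AQI = 51 + 49/0.05488·0.03697 ≈ 84.01 ⇒ 84.
NO₂ 564.9: bracket 342.6–565.6 → index 51–100; slope 49/223.0, offset 222.3.
AQI = 51 + 49/223.0·222.3 ≈ 99.85 ⇒ 100.
SO₂: 762.9 lies in 607.4–845.2, so I_lo=301, I_hi=500, C_lo=607.4, C_hi=845.2.
(500−301)/(845.2−607.4) × (762.9−607.4) + 301 = 199/237.8 × 155.5 + 301 ≈ 431.13 → 431.
PM10: row 383.51–565.97 (AQI 201–300). (300−201)·(442.71−383.51)/(565.97−383.51) + 201 = 99·59.20/182.46 + 201 ≈ 233.12 → 233.
Sub-indices: PM2.5→231, CO→140, O₃→84, NO₂→100, SO₂→431, PM10→233. Overall AQI = max = 431; dominant pollutant is SO₂.
AQI 431: Hazardous.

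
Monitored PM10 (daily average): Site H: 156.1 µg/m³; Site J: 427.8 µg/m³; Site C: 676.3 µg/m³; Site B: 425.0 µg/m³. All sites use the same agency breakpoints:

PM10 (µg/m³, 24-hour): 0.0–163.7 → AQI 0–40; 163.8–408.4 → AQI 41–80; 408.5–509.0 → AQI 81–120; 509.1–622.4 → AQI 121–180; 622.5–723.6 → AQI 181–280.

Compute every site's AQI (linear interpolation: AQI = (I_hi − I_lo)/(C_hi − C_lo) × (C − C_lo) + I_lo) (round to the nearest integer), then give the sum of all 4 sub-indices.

447

Site H 156.1: bracket 0.0–163.7 → index 0–40; slope 40/163.7, offset 156.1.
AQI = 0 + 40/163.7·156.1 ≈ 38.14 ⇒ 38.
Site J 427.8: bracket 408.5–509.0 → index 81–120; slope 39/100.5, offset 19.3.
AQI = 81 + 39/100.5·19.3 ≈ 88.49 ⇒ 88.
Site C: 676.3 lies in 622.5–723.6, so I_lo=181, I_hi=280, C_lo=622.5, C_hi=723.6.
(280−181)/(723.6−622.5) × (676.3−622.5) + 181 = 99/101.1 × 53.8 + 181 ≈ 233.68 → 234.
Site B: 425.0 lies in 408.5–509.0, so I_lo=81, I_hi=120, C_lo=408.5, C_hi=509.0.
(120−81)/(509.0−408.5) × (425.0−408.5) + 81 = 39/100.5 × 16.5 + 81 ≈ 87.40 → 87.
AQIs: Site H=38, Site J=88, Site C=234, Site B=87. Sum = 38 + 88 + 234 + 87 = 447.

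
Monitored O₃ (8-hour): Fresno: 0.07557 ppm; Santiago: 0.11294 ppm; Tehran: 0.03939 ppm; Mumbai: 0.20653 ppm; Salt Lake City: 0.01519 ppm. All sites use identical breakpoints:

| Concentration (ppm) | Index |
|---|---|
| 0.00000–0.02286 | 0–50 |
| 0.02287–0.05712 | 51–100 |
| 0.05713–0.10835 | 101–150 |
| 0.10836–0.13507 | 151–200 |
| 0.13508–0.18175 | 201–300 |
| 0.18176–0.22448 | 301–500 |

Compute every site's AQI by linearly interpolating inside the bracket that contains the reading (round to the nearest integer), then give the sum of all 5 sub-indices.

Fresno 0.07557: bracket 0.05713–0.10835 → index 101–150; slope 49/0.05122, offset 0.01844.
AQI = 101 + 49/0.05122·0.01844 ≈ 118.64 ⇒ 119.
Santiago 0.11294: bracket 0.10836–0.13507 → index 151–200; slope 49/0.02671, offset 0.00458.
AQI = 151 + 49/0.02671·0.00458 ≈ 159.40 ⇒ 159.
Tehran: 0.03939 ∈ [0.02287, 0.05712] ↔ index [51, 100].
51 + (0.03939−0.02287)·(100−51)/(0.05712−0.02287) = 51 + 0.01652·49/0.03425 ≈ 74.63, so AQI = 75.
Mumbai: 0.20653 lies in 0.18176–0.22448, so I_lo=301, I_hi=500, C_lo=0.18176, C_hi=0.22448.
(500−301)/(0.22448−0.18176) × (0.20653−0.18176) + 301 = 199/0.04272 × 0.02477 + 301 ≈ 416.38 → 416.
Salt Lake City: 0.01519 lies in 0.00000–0.02286, so I_lo=0, I_hi=50, C_lo=0.00000, C_hi=0.02286.
(50−0)/(0.02286−0.00000) × (0.01519−0.00000) + 0 = 50/0.02286 × 0.01519 + 0 ≈ 33.22 → 33.
AQIs: Fresno=119, Santiago=159, Tehran=75, Mumbai=416, Salt Lake City=33. Sum = 119 + 159 + 75 + 416 + 33 = 802.

802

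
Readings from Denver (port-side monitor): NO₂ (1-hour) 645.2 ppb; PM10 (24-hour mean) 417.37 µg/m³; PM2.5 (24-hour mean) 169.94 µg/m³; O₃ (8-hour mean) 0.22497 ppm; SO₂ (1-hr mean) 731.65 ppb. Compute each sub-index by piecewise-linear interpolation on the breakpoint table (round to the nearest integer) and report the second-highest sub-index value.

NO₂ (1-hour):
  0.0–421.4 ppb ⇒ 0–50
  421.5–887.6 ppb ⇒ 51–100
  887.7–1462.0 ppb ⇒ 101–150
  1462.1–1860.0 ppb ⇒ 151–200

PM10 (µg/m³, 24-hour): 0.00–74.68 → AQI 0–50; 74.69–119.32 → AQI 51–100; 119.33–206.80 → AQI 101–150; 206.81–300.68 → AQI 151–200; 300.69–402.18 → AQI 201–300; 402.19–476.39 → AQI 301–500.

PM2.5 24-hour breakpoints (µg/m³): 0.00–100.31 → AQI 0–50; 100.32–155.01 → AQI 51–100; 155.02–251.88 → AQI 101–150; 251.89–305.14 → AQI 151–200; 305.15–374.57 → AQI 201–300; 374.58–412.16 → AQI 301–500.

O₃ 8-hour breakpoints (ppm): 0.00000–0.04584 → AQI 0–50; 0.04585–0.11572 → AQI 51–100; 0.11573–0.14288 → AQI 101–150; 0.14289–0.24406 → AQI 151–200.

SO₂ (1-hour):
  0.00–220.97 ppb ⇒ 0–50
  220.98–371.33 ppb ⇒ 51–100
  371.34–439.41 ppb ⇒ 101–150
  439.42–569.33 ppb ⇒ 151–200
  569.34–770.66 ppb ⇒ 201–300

NO₂: row 421.5–887.6 (AQI 51–100). (100−51)·(645.2−421.5)/(887.6−421.5) + 51 = 49·223.7/466.1 + 51 ≈ 74.52 → 75.
PM10 417.37: bracket 402.19–476.39 → index 301–500; slope 199/74.20, offset 15.18.
AQI = 301 + 199/74.20·15.18 ≈ 341.71 ⇒ 342.
PM2.5: row 155.02–251.88 (AQI 101–150). (150−101)·(169.94−155.02)/(251.88−155.02) + 101 = 49·14.92/96.86 + 101 ≈ 108.55 → 109.
O₃: row 0.14289–0.24406 (AQI 151–200). (200−151)·(0.22497−0.14289)/(0.24406−0.14289) + 151 = 49·0.08208/0.10117 + 151 ≈ 190.75 → 191.
SO₂: 731.65 ∈ [569.34, 770.66] ↔ index [201, 300].
201 + (731.65−569.34)·(300−201)/(770.66−569.34) = 201 + 162.31·99/201.32 ≈ 280.82, so AQI = 281.
Sub-indices: NO₂→75, PM10→342, PM2.5→109, O₃→191, SO₂→281. Ranked high→low: 342, 281, 191, 109, 75. Second-highest sub-index = 281.

281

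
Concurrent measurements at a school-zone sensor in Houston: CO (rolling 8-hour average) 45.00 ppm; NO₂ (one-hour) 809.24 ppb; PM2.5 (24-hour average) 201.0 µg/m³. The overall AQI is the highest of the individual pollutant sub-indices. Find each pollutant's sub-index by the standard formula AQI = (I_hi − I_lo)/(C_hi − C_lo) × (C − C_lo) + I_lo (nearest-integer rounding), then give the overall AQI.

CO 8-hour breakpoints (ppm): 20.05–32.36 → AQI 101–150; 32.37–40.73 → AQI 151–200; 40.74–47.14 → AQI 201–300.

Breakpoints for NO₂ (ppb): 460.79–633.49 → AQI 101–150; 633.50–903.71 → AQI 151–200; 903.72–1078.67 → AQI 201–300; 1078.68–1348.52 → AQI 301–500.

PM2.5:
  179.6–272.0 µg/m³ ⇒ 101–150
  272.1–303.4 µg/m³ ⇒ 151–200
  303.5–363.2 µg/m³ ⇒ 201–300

CO: 45.00 lies in 40.74–47.14, so I_lo=201, I_hi=300, C_lo=40.74, C_hi=47.14.
(300−201)/(47.14−40.74) × (45.00−40.74) + 201 = 99/6.40 × 4.26 + 201 ≈ 266.90 → 267.
NO₂ 809.24: bracket 633.50–903.71 → index 151–200; slope 49/270.21, offset 175.74.
AQI = 151 + 49/270.21·175.74 ≈ 182.87 ⇒ 183.
PM2.5: row 179.6–272.0 (AQI 101–150). (150−101)·(201.0−179.6)/(272.0−179.6) + 101 = 49·21.4/92.4 + 101 ≈ 112.35 → 112.
Sub-indices: CO→267, NO₂→183, PM2.5→112. Overall AQI = max = 267; dominant pollutant is CO.
AQI 267: Very Unhealthy.

267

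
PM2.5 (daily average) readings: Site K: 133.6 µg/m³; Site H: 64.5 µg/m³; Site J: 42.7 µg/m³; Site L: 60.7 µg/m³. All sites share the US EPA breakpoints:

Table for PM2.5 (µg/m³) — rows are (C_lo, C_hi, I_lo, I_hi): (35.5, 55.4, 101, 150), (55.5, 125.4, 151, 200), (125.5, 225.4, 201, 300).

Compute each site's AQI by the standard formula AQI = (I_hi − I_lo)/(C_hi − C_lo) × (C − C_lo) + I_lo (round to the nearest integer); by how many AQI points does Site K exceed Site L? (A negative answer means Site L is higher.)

54

Site K: 133.6 lies in 125.5–225.4, so I_lo=201, I_hi=300, C_lo=125.5, C_hi=225.4.
(300−201)/(225.4−125.5) × (133.6−125.5) + 201 = 99/99.9 × 8.1 + 201 ≈ 209.03 → 209.
Site H: 64.5 ∈ [55.5, 125.4] ↔ index [151, 200].
151 + (64.5−55.5)·(200−151)/(125.4−55.5) = 151 + 9.0·49/69.9 ≈ 157.31, so AQI = 157.
Site J: 42.7 lies in 35.5–55.4, so I_lo=101, I_hi=150, C_lo=35.5, C_hi=55.4.
(150−101)/(55.4−35.5) × (42.7−35.5) + 101 = 49/19.9 × 7.2 + 101 ≈ 118.73 → 119.
Site L: 60.7 lies in 55.5–125.4, so I_lo=151, I_hi=200, C_lo=55.5, C_hi=125.4.
(200−151)/(125.4−55.5) × (60.7−55.5) + 151 = 49/69.9 × 5.2 + 151 ≈ 154.65 → 155.
AQIs: Site K=209, Site H=157, Site J=119, Site L=155. Site K (209) − Site L (155) = 54.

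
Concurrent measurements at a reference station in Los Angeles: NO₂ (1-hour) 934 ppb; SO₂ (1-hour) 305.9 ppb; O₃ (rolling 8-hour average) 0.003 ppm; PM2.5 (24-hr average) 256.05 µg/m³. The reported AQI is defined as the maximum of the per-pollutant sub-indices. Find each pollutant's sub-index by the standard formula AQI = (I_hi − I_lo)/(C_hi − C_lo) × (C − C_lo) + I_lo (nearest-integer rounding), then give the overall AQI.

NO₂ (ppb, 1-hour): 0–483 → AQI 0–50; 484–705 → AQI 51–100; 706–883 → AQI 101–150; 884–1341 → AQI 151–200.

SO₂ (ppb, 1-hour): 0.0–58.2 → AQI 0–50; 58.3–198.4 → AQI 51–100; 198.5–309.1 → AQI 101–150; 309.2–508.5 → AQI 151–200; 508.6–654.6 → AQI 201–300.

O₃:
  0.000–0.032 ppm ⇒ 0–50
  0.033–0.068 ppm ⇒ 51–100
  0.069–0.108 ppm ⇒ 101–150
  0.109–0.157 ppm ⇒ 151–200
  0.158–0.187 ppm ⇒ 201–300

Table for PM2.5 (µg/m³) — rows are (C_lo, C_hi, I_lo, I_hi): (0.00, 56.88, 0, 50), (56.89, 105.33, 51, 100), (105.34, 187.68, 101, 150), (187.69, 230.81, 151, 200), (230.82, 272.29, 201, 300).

261

NO₂: 934 ∈ [884, 1341] ↔ index [151, 200].
151 + (934−884)·(200−151)/(1341−884) = 151 + 50·49/457 ≈ 156.36, so AQI = 156.
SO₂ 305.9: bracket 198.5–309.1 → index 101–150; slope 49/110.6, offset 107.4.
AQI = 101 + 49/110.6·107.4 ≈ 148.58 ⇒ 149.
O₃: 0.003 ∈ [0.000, 0.032] ↔ index [0, 50].
0 + (0.003−0.000)·(50−0)/(0.032−0.000) = 0 + 0.003·50/0.032 ≈ 4.69, so AQI = 5.
PM2.5: 256.05 ∈ [230.82, 272.29] ↔ index [201, 300].
201 + (256.05−230.82)·(300−201)/(272.29−230.82) = 201 + 25.23·99/41.47 ≈ 261.23, so AQI = 261.
Sub-indices: NO₂→156, SO₂→149, O₃→5, PM2.5→261. Overall AQI = max = 261; dominant pollutant is PM2.5.
AQI 261: Very Unhealthy.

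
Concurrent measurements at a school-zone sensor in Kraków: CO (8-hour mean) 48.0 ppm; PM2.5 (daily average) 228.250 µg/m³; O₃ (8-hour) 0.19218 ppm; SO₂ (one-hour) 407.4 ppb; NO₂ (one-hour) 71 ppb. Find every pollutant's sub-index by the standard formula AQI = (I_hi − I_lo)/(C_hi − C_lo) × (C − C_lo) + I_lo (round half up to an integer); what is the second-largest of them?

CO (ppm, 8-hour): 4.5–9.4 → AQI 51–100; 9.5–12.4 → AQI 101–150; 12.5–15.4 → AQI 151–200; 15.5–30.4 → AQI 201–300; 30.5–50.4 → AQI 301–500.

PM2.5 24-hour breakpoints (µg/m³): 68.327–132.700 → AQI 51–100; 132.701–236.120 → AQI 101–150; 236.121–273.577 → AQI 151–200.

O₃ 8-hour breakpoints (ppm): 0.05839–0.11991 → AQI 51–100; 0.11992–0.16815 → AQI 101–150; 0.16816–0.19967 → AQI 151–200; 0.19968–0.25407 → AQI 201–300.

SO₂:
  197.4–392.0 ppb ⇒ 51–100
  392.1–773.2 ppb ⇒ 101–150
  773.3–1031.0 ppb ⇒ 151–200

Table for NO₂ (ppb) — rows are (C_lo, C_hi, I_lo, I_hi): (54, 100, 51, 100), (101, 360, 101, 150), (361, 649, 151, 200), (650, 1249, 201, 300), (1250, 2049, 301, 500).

CO 48.0: bracket 30.5–50.4 → index 301–500; slope 199/19.9, offset 17.5.
AQI = 301 + 199/19.9·17.5 ≈ 476.00 ⇒ 476.
PM2.5: row 132.701–236.120 (AQI 101–150). (150−101)·(228.250−132.701)/(236.120−132.701) + 101 = 49·95.549/103.419 + 101 ≈ 146.27 → 146.
O₃: row 0.16816–0.19967 (AQI 151–200). (200−151)·(0.19218−0.16816)/(0.19967−0.16816) + 151 = 49·0.02402/0.03151 + 151 ≈ 188.35 → 188.
SO₂: 407.4 lies in 392.1–773.2, so I_lo=101, I_hi=150, C_lo=392.1, C_hi=773.2.
(150−101)/(773.2−392.1) × (407.4−392.1) + 101 = 49/381.1 × 15.3 + 101 ≈ 102.97 → 103.
NO₂: 71 lies in 54–100, so I_lo=51, I_hi=100, C_lo=54, C_hi=100.
(100−51)/(100−54) × (71−54) + 51 = 49/46 × 17 + 51 ≈ 69.11 → 69.
Sub-indices: CO→476, PM2.5→146, O₃→188, SO₂→103, NO₂→69. Ranked high→low: 476, 188, 146, 103, 69. Second-highest sub-index = 188.

188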